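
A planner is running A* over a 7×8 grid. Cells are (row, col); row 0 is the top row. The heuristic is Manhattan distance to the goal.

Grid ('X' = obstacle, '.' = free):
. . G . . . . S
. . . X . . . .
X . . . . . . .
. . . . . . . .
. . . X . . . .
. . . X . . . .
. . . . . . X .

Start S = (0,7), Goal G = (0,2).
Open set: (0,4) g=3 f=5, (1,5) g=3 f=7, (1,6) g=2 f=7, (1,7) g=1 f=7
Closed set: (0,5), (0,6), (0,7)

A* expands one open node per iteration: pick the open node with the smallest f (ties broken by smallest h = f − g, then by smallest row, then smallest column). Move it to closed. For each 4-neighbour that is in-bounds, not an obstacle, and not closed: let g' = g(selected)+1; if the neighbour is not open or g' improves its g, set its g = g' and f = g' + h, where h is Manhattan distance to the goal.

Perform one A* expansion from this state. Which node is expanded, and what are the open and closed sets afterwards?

step 1: expand (0,4) (f=5, h=2) → closed; open now [(0,3) g=4 f=5, (1,4) g=4 f=7, (1,5) g=3 f=7, (1,6) g=2 f=7, (1,7) g=1 f=7]

expanded=(0,4); open=[(0,3) g=4 f=5, (1,4) g=4 f=7, (1,5) g=3 f=7, (1,6) g=2 f=7, (1,7) g=1 f=7]; closed=[(0,4), (0,5), (0,6), (0,7)]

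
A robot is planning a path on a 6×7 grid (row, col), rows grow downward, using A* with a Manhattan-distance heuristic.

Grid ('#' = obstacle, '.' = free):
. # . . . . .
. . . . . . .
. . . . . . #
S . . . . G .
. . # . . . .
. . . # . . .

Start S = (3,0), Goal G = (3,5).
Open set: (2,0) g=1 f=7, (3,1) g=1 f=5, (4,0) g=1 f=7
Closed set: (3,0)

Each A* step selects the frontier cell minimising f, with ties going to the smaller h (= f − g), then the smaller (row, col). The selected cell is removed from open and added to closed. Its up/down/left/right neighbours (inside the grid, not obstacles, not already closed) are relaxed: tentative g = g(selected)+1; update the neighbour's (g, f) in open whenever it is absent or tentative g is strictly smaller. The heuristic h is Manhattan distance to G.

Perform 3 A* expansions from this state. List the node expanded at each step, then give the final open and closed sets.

step 1: expand (3,1) (f=5, h=4) → closed; open now [(2,0) g=1 f=7, (2,1) g=2 f=7, (3,2) g=2 f=5, (4,0) g=1 f=7, (4,1) g=2 f=7]
step 2: expand (3,2) (f=5, h=3) → closed; open now [(2,0) g=1 f=7, (2,1) g=2 f=7, (2,2) g=3 f=7, (3,3) g=3 f=5, (4,0) g=1 f=7, (4,1) g=2 f=7]
step 3: expand (3,3) (f=5, h=2) → closed; open now [(2,0) g=1 f=7, (2,1) g=2 f=7, (2,2) g=3 f=7, (2,3) g=4 f=7, (3,4) g=4 f=5, (4,0) g=1 f=7, (4,1) g=2 f=7, (4,3) g=4 f=7]

order=[(3,1) → (3,2) → (3,3)]; open=[(2,0) g=1 f=7, (2,1) g=2 f=7, (2,2) g=3 f=7, (2,3) g=4 f=7, (3,4) g=4 f=5, (4,0) g=1 f=7, (4,1) g=2 f=7, (4,3) g=4 f=7]; closed=[(3,0), (3,1), (3,2), (3,3)]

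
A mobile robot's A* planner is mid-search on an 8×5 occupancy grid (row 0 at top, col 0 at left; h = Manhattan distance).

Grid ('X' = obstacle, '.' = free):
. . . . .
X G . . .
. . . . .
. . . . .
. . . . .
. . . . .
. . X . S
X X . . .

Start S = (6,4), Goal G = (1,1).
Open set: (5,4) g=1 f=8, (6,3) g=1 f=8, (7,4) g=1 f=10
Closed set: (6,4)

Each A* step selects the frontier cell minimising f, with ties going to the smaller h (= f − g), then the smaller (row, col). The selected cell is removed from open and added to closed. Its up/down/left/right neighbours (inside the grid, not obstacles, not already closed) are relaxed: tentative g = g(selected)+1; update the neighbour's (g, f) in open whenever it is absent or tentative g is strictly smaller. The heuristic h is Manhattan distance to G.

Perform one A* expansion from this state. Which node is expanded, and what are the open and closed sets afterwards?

step 1: expand (5,4) (f=8, h=7) → closed; open now [(4,4) g=2 f=8, (5,3) g=2 f=8, (6,3) g=1 f=8, (7,4) g=1 f=10]

expanded=(5,4); open=[(4,4) g=2 f=8, (5,3) g=2 f=8, (6,3) g=1 f=8, (7,4) g=1 f=10]; closed=[(5,4), (6,4)]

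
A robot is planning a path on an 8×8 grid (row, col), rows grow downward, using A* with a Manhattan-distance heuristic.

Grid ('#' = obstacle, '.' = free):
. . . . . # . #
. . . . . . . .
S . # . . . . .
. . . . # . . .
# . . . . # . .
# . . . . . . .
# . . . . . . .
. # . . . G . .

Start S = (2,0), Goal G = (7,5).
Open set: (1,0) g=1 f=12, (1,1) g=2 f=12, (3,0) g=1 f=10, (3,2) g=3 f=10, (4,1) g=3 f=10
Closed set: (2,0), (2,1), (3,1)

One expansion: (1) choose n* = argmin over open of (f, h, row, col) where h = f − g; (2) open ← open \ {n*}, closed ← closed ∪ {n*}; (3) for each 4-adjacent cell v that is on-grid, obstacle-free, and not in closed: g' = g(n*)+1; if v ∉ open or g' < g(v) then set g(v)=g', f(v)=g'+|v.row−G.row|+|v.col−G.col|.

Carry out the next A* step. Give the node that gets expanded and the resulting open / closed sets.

expanded=(3,2); open=[(1,0) g=1 f=12, (1,1) g=2 f=12, (3,0) g=1 f=10, (3,3) g=4 f=10, (4,1) g=3 f=10, (4,2) g=4 f=10]; closed=[(2,0), (2,1), (3,1), (3,2)]

step 1: expand (3,2) (f=10, h=7) → closed; open now [(1,0) g=1 f=12, (1,1) g=2 f=12, (3,0) g=1 f=10, (3,3) g=4 f=10, (4,1) g=3 f=10, (4,2) g=4 f=10]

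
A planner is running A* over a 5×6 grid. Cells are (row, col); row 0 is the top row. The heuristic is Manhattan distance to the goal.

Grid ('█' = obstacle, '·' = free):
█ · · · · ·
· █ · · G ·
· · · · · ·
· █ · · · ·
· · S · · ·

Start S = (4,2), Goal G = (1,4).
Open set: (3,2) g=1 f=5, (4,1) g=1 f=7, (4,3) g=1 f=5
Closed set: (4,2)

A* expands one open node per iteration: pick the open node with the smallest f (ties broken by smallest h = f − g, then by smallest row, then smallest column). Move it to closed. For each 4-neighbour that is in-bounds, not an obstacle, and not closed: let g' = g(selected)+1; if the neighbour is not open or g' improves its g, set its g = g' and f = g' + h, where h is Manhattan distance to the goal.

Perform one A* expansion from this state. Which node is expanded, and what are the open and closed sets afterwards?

expanded=(3,2); open=[(2,2) g=2 f=5, (3,3) g=2 f=5, (4,1) g=1 f=7, (4,3) g=1 f=5]; closed=[(3,2), (4,2)]

step 1: expand (3,2) (f=5, h=4) → closed; open now [(2,2) g=2 f=5, (3,3) g=2 f=5, (4,1) g=1 f=7, (4,3) g=1 f=5]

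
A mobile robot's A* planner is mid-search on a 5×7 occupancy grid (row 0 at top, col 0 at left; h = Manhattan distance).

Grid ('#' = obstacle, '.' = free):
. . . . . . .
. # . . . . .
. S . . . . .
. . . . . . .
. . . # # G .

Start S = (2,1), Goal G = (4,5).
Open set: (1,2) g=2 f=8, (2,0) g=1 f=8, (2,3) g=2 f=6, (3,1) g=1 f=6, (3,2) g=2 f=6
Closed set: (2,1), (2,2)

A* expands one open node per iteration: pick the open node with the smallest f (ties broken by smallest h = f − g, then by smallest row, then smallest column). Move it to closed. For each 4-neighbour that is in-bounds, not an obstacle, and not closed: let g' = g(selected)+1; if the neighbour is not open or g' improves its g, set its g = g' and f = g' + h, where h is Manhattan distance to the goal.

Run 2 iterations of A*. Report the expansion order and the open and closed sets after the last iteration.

order=[(2,3) → (2,4)]; open=[(1,2) g=2 f=8, (1,3) g=3 f=8, (1,4) g=4 f=8, (2,0) g=1 f=8, (2,5) g=4 f=6, (3,1) g=1 f=6, (3,2) g=2 f=6, (3,3) g=3 f=6, (3,4) g=4 f=6]; closed=[(2,1), (2,2), (2,3), (2,4)]

step 1: expand (2,3) (f=6, h=4) → closed; open now [(1,2) g=2 f=8, (1,3) g=3 f=8, (2,0) g=1 f=8, (2,4) g=3 f=6, (3,1) g=1 f=6, (3,2) g=2 f=6, (3,3) g=3 f=6]
step 2: expand (2,4) (f=6, h=3) → closed; open now [(1,2) g=2 f=8, (1,3) g=3 f=8, (1,4) g=4 f=8, (2,0) g=1 f=8, (2,5) g=4 f=6, (3,1) g=1 f=6, (3,2) g=2 f=6, (3,3) g=3 f=6, (3,4) g=4 f=6]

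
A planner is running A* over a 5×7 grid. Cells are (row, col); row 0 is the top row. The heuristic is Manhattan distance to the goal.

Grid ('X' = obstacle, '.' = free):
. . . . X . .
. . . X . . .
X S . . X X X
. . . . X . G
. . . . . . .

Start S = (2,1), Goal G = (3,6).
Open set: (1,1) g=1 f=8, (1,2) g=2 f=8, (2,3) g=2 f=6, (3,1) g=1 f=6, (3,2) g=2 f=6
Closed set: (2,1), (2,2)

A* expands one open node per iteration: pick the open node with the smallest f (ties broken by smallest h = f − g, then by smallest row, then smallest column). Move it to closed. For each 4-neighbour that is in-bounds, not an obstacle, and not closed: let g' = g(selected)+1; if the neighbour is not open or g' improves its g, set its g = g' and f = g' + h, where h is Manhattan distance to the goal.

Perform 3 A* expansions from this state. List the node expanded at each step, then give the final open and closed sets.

order=[(2,3) → (3,3) → (3,2)]; open=[(1,1) g=1 f=8, (1,2) g=2 f=8, (3,1) g=1 f=6, (4,2) g=3 f=8, (4,3) g=4 f=8]; closed=[(2,1), (2,2), (2,3), (3,2), (3,3)]

step 1: expand (2,3) (f=6, h=4) → closed; open now [(1,1) g=1 f=8, (1,2) g=2 f=8, (3,1) g=1 f=6, (3,2) g=2 f=6, (3,3) g=3 f=6]
step 2: expand (3,3) (f=6, h=3) → closed; open now [(1,1) g=1 f=8, (1,2) g=2 f=8, (3,1) g=1 f=6, (3,2) g=2 f=6, (4,3) g=4 f=8]
step 3: expand (3,2) (f=6, h=4) → closed; open now [(1,1) g=1 f=8, (1,2) g=2 f=8, (3,1) g=1 f=6, (4,2) g=3 f=8, (4,3) g=4 f=8]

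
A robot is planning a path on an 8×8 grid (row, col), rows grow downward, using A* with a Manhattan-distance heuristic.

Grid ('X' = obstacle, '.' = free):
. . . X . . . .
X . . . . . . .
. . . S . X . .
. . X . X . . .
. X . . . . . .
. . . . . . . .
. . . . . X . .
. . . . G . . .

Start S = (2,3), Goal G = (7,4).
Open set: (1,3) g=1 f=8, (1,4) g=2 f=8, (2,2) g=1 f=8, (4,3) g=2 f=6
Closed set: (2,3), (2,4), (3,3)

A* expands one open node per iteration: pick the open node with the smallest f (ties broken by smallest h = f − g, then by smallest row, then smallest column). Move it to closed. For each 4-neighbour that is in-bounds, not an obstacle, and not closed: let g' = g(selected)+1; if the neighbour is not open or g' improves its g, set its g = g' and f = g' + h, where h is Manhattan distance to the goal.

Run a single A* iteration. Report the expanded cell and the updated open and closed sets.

step 1: expand (4,3) (f=6, h=4) → closed; open now [(1,3) g=1 f=8, (1,4) g=2 f=8, (2,2) g=1 f=8, (4,2) g=3 f=8, (4,4) g=3 f=6, (5,3) g=3 f=6]

expanded=(4,3); open=[(1,3) g=1 f=8, (1,4) g=2 f=8, (2,2) g=1 f=8, (4,2) g=3 f=8, (4,4) g=3 f=6, (5,3) g=3 f=6]; closed=[(2,3), (2,4), (3,3), (4,3)]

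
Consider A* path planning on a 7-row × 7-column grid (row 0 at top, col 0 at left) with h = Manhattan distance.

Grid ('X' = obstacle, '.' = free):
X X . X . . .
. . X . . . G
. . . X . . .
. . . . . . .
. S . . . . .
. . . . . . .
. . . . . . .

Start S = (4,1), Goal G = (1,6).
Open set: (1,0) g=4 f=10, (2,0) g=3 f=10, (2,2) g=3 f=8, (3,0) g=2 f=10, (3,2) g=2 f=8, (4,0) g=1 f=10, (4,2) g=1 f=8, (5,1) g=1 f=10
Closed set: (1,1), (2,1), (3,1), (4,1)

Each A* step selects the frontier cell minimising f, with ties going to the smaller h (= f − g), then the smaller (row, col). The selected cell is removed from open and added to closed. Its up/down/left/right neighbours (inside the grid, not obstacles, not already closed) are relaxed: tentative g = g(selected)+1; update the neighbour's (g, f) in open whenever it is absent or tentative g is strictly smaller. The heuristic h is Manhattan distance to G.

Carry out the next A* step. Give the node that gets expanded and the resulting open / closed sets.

expanded=(2,2); open=[(1,0) g=4 f=10, (2,0) g=3 f=10, (3,0) g=2 f=10, (3,2) g=2 f=8, (4,0) g=1 f=10, (4,2) g=1 f=8, (5,1) g=1 f=10]; closed=[(1,1), (2,1), (2,2), (3,1), (4,1)]

step 1: expand (2,2) (f=8, h=5) → closed; open now [(1,0) g=4 f=10, (2,0) g=3 f=10, (3,0) g=2 f=10, (3,2) g=2 f=8, (4,0) g=1 f=10, (4,2) g=1 f=8, (5,1) g=1 f=10]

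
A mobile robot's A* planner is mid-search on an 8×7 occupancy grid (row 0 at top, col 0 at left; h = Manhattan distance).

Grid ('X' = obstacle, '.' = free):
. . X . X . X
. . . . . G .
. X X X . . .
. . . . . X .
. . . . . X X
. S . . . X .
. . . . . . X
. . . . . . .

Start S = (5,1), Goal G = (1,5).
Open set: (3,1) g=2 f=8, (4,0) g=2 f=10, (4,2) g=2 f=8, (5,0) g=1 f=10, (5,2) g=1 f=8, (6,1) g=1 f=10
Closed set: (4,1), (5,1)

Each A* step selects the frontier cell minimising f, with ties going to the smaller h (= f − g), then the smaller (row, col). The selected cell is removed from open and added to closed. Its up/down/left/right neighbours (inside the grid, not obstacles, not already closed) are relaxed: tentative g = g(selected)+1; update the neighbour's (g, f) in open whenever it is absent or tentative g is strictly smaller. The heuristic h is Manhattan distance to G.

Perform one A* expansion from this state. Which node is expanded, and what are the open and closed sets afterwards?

expanded=(3,1); open=[(3,0) g=3 f=10, (3,2) g=3 f=8, (4,0) g=2 f=10, (4,2) g=2 f=8, (5,0) g=1 f=10, (5,2) g=1 f=8, (6,1) g=1 f=10]; closed=[(3,1), (4,1), (5,1)]

step 1: expand (3,1) (f=8, h=6) → closed; open now [(3,0) g=3 f=10, (3,2) g=3 f=8, (4,0) g=2 f=10, (4,2) g=2 f=8, (5,0) g=1 f=10, (5,2) g=1 f=8, (6,1) g=1 f=10]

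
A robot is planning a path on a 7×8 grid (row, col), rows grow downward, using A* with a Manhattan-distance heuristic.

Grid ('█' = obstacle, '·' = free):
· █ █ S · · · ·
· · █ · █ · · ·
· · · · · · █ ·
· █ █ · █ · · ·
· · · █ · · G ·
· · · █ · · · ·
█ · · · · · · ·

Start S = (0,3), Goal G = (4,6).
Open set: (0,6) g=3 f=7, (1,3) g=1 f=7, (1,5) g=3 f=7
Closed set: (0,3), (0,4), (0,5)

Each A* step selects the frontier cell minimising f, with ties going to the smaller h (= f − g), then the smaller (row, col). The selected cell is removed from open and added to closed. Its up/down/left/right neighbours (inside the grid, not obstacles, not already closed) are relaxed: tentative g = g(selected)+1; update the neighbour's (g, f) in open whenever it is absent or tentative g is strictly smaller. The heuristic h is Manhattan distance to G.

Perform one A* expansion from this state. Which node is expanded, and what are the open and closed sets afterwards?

expanded=(0,6); open=[(0,7) g=4 f=9, (1,3) g=1 f=7, (1,5) g=3 f=7, (1,6) g=4 f=7]; closed=[(0,3), (0,4), (0,5), (0,6)]

step 1: expand (0,6) (f=7, h=4) → closed; open now [(0,7) g=4 f=9, (1,3) g=1 f=7, (1,5) g=3 f=7, (1,6) g=4 f=7]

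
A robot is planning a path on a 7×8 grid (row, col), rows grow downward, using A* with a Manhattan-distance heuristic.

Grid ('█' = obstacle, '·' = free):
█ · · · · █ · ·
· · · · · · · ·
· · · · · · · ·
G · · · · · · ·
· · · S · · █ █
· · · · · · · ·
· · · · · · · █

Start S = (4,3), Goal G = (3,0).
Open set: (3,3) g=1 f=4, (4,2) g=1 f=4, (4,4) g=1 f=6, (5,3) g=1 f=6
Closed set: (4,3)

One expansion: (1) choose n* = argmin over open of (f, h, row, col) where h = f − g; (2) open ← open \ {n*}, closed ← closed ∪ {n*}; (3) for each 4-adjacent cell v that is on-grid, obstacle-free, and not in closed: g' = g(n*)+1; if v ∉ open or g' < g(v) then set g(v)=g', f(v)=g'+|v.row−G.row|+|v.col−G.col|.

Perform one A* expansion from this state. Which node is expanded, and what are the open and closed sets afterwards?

expanded=(3,3); open=[(2,3) g=2 f=6, (3,2) g=2 f=4, (3,4) g=2 f=6, (4,2) g=1 f=4, (4,4) g=1 f=6, (5,3) g=1 f=6]; closed=[(3,3), (4,3)]

step 1: expand (3,3) (f=4, h=3) → closed; open now [(2,3) g=2 f=6, (3,2) g=2 f=4, (3,4) g=2 f=6, (4,2) g=1 f=4, (4,4) g=1 f=6, (5,3) g=1 f=6]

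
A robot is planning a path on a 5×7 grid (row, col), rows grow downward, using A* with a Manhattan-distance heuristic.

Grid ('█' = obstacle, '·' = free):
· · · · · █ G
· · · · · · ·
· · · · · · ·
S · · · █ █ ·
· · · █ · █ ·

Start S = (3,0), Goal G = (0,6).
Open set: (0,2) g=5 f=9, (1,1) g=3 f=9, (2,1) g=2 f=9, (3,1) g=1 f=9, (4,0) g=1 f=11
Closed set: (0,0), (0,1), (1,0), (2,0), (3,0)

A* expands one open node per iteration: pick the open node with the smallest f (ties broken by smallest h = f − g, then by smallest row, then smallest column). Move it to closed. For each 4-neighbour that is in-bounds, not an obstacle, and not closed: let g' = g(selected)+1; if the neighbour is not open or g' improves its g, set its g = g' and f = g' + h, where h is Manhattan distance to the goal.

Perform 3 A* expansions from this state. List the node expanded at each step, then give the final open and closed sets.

step 1: expand (0,2) (f=9, h=4) → closed; open now [(0,3) g=6 f=9, (1,1) g=3 f=9, (1,2) g=6 f=11, (2,1) g=2 f=9, (3,1) g=1 f=9, (4,0) g=1 f=11]
step 2: expand (0,3) (f=9, h=3) → closed; open now [(0,4) g=7 f=9, (1,1) g=3 f=9, (1,2) g=6 f=11, (1,3) g=7 f=11, (2,1) g=2 f=9, (3,1) g=1 f=9, (4,0) g=1 f=11]
step 3: expand (0,4) (f=9, h=2) → closed; open now [(1,1) g=3 f=9, (1,2) g=6 f=11, (1,3) g=7 f=11, (1,4) g=8 f=11, (2,1) g=2 f=9, (3,1) g=1 f=9, (4,0) g=1 f=11]

order=[(0,2) → (0,3) → (0,4)]; open=[(1,1) g=3 f=9, (1,2) g=6 f=11, (1,3) g=7 f=11, (1,4) g=8 f=11, (2,1) g=2 f=9, (3,1) g=1 f=9, (4,0) g=1 f=11]; closed=[(0,0), (0,1), (0,2), (0,3), (0,4), (1,0), (2,0), (3,0)]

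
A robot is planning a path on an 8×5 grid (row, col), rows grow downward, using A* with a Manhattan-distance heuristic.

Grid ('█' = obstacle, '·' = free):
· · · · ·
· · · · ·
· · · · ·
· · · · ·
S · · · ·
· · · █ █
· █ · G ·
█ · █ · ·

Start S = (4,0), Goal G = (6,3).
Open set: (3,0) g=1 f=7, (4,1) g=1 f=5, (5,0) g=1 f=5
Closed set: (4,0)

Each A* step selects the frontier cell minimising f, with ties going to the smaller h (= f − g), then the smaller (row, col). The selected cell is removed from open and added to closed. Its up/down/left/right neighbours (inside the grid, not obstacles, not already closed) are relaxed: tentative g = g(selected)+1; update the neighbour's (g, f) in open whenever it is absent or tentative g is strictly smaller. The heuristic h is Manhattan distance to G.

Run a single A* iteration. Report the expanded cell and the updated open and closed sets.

expanded=(4,1); open=[(3,0) g=1 f=7, (3,1) g=2 f=7, (4,2) g=2 f=5, (5,0) g=1 f=5, (5,1) g=2 f=5]; closed=[(4,0), (4,1)]

step 1: expand (4,1) (f=5, h=4) → closed; open now [(3,0) g=1 f=7, (3,1) g=2 f=7, (4,2) g=2 f=5, (5,0) g=1 f=5, (5,1) g=2 f=5]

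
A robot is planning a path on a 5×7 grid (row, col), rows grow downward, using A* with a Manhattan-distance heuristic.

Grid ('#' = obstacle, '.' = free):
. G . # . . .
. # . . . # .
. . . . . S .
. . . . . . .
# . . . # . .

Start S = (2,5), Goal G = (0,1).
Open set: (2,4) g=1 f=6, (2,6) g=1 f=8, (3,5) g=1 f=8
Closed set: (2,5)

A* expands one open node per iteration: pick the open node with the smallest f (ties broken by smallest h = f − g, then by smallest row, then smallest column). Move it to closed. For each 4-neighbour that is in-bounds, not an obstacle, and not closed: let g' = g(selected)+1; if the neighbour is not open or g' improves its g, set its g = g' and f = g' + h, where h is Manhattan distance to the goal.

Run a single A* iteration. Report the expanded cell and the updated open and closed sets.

expanded=(2,4); open=[(1,4) g=2 f=6, (2,3) g=2 f=6, (2,6) g=1 f=8, (3,4) g=2 f=8, (3,5) g=1 f=8]; closed=[(2,4), (2,5)]

step 1: expand (2,4) (f=6, h=5) → closed; open now [(1,4) g=2 f=6, (2,3) g=2 f=6, (2,6) g=1 f=8, (3,4) g=2 f=8, (3,5) g=1 f=8]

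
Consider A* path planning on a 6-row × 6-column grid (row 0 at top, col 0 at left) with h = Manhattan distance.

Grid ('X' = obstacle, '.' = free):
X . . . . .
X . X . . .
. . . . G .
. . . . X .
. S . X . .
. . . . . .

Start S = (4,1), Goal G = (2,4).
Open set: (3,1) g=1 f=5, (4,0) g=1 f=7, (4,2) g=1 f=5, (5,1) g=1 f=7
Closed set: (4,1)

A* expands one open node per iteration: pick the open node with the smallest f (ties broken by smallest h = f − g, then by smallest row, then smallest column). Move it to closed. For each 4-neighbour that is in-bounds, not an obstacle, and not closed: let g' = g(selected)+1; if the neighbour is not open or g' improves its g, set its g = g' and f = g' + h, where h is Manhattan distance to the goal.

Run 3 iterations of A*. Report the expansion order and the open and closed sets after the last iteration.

step 1: expand (3,1) (f=5, h=4) → closed; open now [(2,1) g=2 f=5, (3,0) g=2 f=7, (3,2) g=2 f=5, (4,0) g=1 f=7, (4,2) g=1 f=5, (5,1) g=1 f=7]
step 2: expand (2,1) (f=5, h=3) → closed; open now [(1,1) g=3 f=7, (2,0) g=3 f=7, (2,2) g=3 f=5, (3,0) g=2 f=7, (3,2) g=2 f=5, (4,0) g=1 f=7, (4,2) g=1 f=5, (5,1) g=1 f=7]
step 3: expand (2,2) (f=5, h=2) → closed; open now [(1,1) g=3 f=7, (2,0) g=3 f=7, (2,3) g=4 f=5, (3,0) g=2 f=7, (3,2) g=2 f=5, (4,0) g=1 f=7, (4,2) g=1 f=5, (5,1) g=1 f=7]

order=[(3,1) → (2,1) → (2,2)]; open=[(1,1) g=3 f=7, (2,0) g=3 f=7, (2,3) g=4 f=5, (3,0) g=2 f=7, (3,2) g=2 f=5, (4,0) g=1 f=7, (4,2) g=1 f=5, (5,1) g=1 f=7]; closed=[(2,1), (2,2), (3,1), (4,1)]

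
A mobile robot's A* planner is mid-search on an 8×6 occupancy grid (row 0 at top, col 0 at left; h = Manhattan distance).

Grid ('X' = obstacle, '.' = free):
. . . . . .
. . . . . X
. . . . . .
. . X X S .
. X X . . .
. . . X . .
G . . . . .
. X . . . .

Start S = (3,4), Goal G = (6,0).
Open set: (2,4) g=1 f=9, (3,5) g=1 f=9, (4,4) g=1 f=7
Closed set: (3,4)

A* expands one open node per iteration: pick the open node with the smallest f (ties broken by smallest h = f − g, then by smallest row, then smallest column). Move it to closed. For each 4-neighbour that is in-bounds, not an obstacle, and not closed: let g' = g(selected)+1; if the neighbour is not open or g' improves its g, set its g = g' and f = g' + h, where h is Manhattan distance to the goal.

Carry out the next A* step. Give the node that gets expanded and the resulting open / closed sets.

step 1: expand (4,4) (f=7, h=6) → closed; open now [(2,4) g=1 f=9, (3,5) g=1 f=9, (4,3) g=2 f=7, (4,5) g=2 f=9, (5,4) g=2 f=7]

expanded=(4,4); open=[(2,4) g=1 f=9, (3,5) g=1 f=9, (4,3) g=2 f=7, (4,5) g=2 f=9, (5,4) g=2 f=7]; closed=[(3,4), (4,4)]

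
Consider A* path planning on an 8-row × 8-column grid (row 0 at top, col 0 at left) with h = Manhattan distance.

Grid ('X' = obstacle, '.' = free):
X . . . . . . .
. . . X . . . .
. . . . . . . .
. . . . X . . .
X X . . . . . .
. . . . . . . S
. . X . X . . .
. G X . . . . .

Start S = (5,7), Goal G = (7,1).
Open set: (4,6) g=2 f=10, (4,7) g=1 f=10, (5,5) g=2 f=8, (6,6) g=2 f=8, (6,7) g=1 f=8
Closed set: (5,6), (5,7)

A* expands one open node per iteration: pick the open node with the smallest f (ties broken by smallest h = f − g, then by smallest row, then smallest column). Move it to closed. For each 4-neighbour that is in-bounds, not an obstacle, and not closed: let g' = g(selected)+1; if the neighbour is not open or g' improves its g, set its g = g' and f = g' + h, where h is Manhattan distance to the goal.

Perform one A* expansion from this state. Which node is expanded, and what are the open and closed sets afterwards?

expanded=(5,5); open=[(4,5) g=3 f=10, (4,6) g=2 f=10, (4,7) g=1 f=10, (5,4) g=3 f=8, (6,5) g=3 f=8, (6,6) g=2 f=8, (6,7) g=1 f=8]; closed=[(5,5), (5,6), (5,7)]

step 1: expand (5,5) (f=8, h=6) → closed; open now [(4,5) g=3 f=10, (4,6) g=2 f=10, (4,7) g=1 f=10, (5,4) g=3 f=8, (6,5) g=3 f=8, (6,6) g=2 f=8, (6,7) g=1 f=8]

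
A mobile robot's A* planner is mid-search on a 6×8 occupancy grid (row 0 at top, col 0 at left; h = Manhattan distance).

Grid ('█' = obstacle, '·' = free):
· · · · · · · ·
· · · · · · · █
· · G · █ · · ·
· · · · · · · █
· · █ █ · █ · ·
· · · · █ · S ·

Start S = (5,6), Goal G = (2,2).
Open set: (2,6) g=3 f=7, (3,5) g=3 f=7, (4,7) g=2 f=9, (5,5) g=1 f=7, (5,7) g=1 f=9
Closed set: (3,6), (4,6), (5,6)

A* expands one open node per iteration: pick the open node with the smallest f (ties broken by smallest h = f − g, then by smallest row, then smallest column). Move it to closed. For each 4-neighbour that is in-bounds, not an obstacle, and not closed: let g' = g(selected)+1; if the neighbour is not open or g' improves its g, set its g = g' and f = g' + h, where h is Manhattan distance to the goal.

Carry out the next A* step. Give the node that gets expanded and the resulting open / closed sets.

step 1: expand (2,6) (f=7, h=4) → closed; open now [(1,6) g=4 f=9, (2,5) g=4 f=7, (2,7) g=4 f=9, (3,5) g=3 f=7, (4,7) g=2 f=9, (5,5) g=1 f=7, (5,7) g=1 f=9]

expanded=(2,6); open=[(1,6) g=4 f=9, (2,5) g=4 f=7, (2,7) g=4 f=9, (3,5) g=3 f=7, (4,7) g=2 f=9, (5,5) g=1 f=7, (5,7) g=1 f=9]; closed=[(2,6), (3,6), (4,6), (5,6)]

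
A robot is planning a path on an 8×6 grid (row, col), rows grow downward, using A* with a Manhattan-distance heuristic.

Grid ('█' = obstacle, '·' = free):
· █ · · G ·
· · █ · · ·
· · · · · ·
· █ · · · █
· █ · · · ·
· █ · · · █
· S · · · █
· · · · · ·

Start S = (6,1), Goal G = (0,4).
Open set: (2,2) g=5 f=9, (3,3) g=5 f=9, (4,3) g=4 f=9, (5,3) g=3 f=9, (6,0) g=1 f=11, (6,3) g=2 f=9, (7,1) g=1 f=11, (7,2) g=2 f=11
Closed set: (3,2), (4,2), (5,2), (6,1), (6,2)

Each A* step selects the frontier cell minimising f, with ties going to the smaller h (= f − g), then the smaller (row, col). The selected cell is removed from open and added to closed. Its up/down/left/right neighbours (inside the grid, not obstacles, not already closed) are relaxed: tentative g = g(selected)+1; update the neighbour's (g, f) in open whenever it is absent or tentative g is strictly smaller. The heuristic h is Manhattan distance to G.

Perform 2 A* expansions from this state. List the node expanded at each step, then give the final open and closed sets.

order=[(2,2) → (2,3)]; open=[(1,3) g=7 f=9, (2,1) g=6 f=11, (2,4) g=7 f=9, (3,3) g=5 f=9, (4,3) g=4 f=9, (5,3) g=3 f=9, (6,0) g=1 f=11, (6,3) g=2 f=9, (7,1) g=1 f=11, (7,2) g=2 f=11]; closed=[(2,2), (2,3), (3,2), (4,2), (5,2), (6,1), (6,2)]

step 1: expand (2,2) (f=9, h=4) → closed; open now [(2,1) g=6 f=11, (2,3) g=6 f=9, (3,3) g=5 f=9, (4,3) g=4 f=9, (5,3) g=3 f=9, (6,0) g=1 f=11, (6,3) g=2 f=9, (7,1) g=1 f=11, (7,2) g=2 f=11]
step 2: expand (2,3) (f=9, h=3) → closed; open now [(1,3) g=7 f=9, (2,1) g=6 f=11, (2,4) g=7 f=9, (3,3) g=5 f=9, (4,3) g=4 f=9, (5,3) g=3 f=9, (6,0) g=1 f=11, (6,3) g=2 f=9, (7,1) g=1 f=11, (7,2) g=2 f=11]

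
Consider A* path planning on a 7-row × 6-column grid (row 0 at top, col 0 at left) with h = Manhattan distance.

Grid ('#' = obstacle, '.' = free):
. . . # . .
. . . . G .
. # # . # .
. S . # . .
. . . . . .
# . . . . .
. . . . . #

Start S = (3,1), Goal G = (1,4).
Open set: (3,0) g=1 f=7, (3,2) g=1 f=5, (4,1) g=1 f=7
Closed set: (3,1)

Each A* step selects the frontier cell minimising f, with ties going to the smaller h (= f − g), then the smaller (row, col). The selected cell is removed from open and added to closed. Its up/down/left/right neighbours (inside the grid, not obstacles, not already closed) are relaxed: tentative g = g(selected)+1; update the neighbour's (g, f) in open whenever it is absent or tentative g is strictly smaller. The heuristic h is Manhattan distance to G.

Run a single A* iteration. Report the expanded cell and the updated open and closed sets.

step 1: expand (3,2) (f=5, h=4) → closed; open now [(3,0) g=1 f=7, (4,1) g=1 f=7, (4,2) g=2 f=7]

expanded=(3,2); open=[(3,0) g=1 f=7, (4,1) g=1 f=7, (4,2) g=2 f=7]; closed=[(3,1), (3,2)]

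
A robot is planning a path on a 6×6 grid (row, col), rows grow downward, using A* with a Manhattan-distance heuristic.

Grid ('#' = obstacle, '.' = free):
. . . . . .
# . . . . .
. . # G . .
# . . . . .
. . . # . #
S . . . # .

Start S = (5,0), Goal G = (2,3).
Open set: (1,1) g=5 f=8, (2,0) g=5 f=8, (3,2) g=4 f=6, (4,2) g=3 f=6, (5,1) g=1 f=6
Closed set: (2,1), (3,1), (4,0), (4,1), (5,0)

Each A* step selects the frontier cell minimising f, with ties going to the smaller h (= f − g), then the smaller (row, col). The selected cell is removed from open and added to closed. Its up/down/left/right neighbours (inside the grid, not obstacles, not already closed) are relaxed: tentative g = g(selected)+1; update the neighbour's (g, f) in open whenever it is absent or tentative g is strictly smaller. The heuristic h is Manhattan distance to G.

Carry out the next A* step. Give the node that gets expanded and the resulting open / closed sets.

expanded=(3,2); open=[(1,1) g=5 f=8, (2,0) g=5 f=8, (3,3) g=5 f=6, (4,2) g=3 f=6, (5,1) g=1 f=6]; closed=[(2,1), (3,1), (3,2), (4,0), (4,1), (5,0)]

step 1: expand (3,2) (f=6, h=2) → closed; open now [(1,1) g=5 f=8, (2,0) g=5 f=8, (3,3) g=5 f=6, (4,2) g=3 f=6, (5,1) g=1 f=6]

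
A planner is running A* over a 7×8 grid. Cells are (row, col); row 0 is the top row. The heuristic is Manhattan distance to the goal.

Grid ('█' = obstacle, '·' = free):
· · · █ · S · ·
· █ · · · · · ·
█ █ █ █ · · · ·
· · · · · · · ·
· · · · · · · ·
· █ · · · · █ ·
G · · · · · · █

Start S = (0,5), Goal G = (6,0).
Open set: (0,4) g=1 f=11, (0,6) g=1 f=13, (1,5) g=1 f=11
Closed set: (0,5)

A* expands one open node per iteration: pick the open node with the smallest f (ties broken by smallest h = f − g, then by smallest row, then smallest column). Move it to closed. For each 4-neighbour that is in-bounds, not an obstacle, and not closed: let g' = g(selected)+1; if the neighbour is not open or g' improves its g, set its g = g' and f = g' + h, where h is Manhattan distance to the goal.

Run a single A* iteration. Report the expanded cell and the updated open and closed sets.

step 1: expand (0,4) (f=11, h=10) → closed; open now [(0,6) g=1 f=13, (1,4) g=2 f=11, (1,5) g=1 f=11]

expanded=(0,4); open=[(0,6) g=1 f=13, (1,4) g=2 f=11, (1,5) g=1 f=11]; closed=[(0,4), (0,5)]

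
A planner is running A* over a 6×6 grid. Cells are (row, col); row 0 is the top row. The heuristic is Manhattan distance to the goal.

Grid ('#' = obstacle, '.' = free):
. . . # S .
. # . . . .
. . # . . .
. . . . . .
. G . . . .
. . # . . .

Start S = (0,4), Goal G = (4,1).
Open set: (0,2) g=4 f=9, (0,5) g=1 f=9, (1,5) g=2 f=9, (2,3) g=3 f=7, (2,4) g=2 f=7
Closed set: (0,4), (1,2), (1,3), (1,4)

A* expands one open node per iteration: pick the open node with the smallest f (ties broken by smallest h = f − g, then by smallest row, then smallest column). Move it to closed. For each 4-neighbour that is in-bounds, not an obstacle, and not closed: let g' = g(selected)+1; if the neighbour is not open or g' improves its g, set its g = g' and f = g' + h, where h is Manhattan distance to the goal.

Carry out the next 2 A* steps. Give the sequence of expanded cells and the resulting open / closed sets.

order=[(2,3) → (3,3)]; open=[(0,2) g=4 f=9, (0,5) g=1 f=9, (1,5) g=2 f=9, (2,4) g=2 f=7, (3,2) g=5 f=7, (3,4) g=5 f=9, (4,3) g=5 f=7]; closed=[(0,4), (1,2), (1,3), (1,4), (2,3), (3,3)]

step 1: expand (2,3) (f=7, h=4) → closed; open now [(0,2) g=4 f=9, (0,5) g=1 f=9, (1,5) g=2 f=9, (2,4) g=2 f=7, (3,3) g=4 f=7]
step 2: expand (3,3) (f=7, h=3) → closed; open now [(0,2) g=4 f=9, (0,5) g=1 f=9, (1,5) g=2 f=9, (2,4) g=2 f=7, (3,2) g=5 f=7, (3,4) g=5 f=9, (4,3) g=5 f=7]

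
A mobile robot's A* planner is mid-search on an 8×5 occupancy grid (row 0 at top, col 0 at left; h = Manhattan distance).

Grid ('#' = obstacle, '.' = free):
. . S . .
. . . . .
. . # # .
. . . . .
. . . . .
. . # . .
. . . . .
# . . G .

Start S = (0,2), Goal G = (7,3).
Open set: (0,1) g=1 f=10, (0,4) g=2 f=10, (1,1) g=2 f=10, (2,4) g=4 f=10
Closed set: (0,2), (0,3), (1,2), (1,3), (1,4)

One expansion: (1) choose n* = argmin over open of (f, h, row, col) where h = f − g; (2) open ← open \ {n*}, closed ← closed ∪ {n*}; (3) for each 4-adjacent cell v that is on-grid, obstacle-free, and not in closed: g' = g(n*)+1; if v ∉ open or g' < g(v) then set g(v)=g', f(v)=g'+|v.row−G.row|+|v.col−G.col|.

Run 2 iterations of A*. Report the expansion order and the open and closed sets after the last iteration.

step 1: expand (2,4) (f=10, h=6) → closed; open now [(0,1) g=1 f=10, (0,4) g=2 f=10, (1,1) g=2 f=10, (3,4) g=5 f=10]
step 2: expand (3,4) (f=10, h=5) → closed; open now [(0,1) g=1 f=10, (0,4) g=2 f=10, (1,1) g=2 f=10, (3,3) g=6 f=10, (4,4) g=6 f=10]

order=[(2,4) → (3,4)]; open=[(0,1) g=1 f=10, (0,4) g=2 f=10, (1,1) g=2 f=10, (3,3) g=6 f=10, (4,4) g=6 f=10]; closed=[(0,2), (0,3), (1,2), (1,3), (1,4), (2,4), (3,4)]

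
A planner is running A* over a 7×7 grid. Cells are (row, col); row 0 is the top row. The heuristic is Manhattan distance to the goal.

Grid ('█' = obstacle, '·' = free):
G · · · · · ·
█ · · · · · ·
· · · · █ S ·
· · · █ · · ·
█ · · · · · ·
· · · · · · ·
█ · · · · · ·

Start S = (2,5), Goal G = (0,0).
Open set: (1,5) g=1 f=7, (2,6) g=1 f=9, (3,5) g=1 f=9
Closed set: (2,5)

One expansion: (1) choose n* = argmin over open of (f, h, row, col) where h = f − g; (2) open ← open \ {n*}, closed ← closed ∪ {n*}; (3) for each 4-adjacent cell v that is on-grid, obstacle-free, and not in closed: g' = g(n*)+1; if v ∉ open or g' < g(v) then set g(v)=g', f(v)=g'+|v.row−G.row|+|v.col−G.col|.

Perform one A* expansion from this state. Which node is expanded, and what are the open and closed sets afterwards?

expanded=(1,5); open=[(0,5) g=2 f=7, (1,4) g=2 f=7, (1,6) g=2 f=9, (2,6) g=1 f=9, (3,5) g=1 f=9]; closed=[(1,5), (2,5)]

step 1: expand (1,5) (f=7, h=6) → closed; open now [(0,5) g=2 f=7, (1,4) g=2 f=7, (1,6) g=2 f=9, (2,6) g=1 f=9, (3,5) g=1 f=9]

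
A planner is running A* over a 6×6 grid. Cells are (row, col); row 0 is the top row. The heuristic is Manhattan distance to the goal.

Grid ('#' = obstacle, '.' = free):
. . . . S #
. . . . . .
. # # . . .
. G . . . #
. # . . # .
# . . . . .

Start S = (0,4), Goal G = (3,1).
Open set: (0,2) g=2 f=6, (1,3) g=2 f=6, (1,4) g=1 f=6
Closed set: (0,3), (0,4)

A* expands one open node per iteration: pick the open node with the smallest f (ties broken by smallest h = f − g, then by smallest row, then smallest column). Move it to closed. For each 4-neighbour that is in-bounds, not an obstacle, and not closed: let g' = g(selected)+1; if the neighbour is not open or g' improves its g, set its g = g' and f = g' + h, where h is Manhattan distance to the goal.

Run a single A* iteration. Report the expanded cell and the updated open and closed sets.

expanded=(0,2); open=[(0,1) g=3 f=6, (1,2) g=3 f=6, (1,3) g=2 f=6, (1,4) g=1 f=6]; closed=[(0,2), (0,3), (0,4)]

step 1: expand (0,2) (f=6, h=4) → closed; open now [(0,1) g=3 f=6, (1,2) g=3 f=6, (1,3) g=2 f=6, (1,4) g=1 f=6]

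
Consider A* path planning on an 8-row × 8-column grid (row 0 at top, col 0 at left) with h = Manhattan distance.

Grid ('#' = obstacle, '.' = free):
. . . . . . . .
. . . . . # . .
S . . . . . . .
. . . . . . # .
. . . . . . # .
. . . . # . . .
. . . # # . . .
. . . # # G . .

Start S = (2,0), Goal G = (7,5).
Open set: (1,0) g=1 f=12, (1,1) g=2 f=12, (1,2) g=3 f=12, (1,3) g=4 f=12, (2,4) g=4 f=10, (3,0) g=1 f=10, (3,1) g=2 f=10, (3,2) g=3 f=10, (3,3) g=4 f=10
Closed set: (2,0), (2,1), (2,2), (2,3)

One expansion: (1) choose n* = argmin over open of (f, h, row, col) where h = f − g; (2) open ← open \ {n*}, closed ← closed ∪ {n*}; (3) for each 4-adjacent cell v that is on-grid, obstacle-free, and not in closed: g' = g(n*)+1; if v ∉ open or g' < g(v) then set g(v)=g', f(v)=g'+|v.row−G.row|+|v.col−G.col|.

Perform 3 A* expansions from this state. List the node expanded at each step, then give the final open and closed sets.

order=[(2,4) → (2,5) → (3,5)]; open=[(1,0) g=1 f=12, (1,1) g=2 f=12, (1,2) g=3 f=12, (1,3) g=4 f=12, (1,4) g=5 f=12, (2,6) g=6 f=12, (3,0) g=1 f=10, (3,1) g=2 f=10, (3,2) g=3 f=10, (3,3) g=4 f=10, (3,4) g=5 f=10, (4,5) g=7 f=10]; closed=[(2,0), (2,1), (2,2), (2,3), (2,4), (2,5), (3,5)]

step 1: expand (2,4) (f=10, h=6) → closed; open now [(1,0) g=1 f=12, (1,1) g=2 f=12, (1,2) g=3 f=12, (1,3) g=4 f=12, (1,4) g=5 f=12, (2,5) g=5 f=10, (3,0) g=1 f=10, (3,1) g=2 f=10, (3,2) g=3 f=10, (3,3) g=4 f=10, (3,4) g=5 f=10]
step 2: expand (2,5) (f=10, h=5) → closed; open now [(1,0) g=1 f=12, (1,1) g=2 f=12, (1,2) g=3 f=12, (1,3) g=4 f=12, (1,4) g=5 f=12, (2,6) g=6 f=12, (3,0) g=1 f=10, (3,1) g=2 f=10, (3,2) g=3 f=10, (3,3) g=4 f=10, (3,4) g=5 f=10, (3,5) g=6 f=10]
step 3: expand (3,5) (f=10, h=4) → closed; open now [(1,0) g=1 f=12, (1,1) g=2 f=12, (1,2) g=3 f=12, (1,3) g=4 f=12, (1,4) g=5 f=12, (2,6) g=6 f=12, (3,0) g=1 f=10, (3,1) g=2 f=10, (3,2) g=3 f=10, (3,3) g=4 f=10, (3,4) g=5 f=10, (4,5) g=7 f=10]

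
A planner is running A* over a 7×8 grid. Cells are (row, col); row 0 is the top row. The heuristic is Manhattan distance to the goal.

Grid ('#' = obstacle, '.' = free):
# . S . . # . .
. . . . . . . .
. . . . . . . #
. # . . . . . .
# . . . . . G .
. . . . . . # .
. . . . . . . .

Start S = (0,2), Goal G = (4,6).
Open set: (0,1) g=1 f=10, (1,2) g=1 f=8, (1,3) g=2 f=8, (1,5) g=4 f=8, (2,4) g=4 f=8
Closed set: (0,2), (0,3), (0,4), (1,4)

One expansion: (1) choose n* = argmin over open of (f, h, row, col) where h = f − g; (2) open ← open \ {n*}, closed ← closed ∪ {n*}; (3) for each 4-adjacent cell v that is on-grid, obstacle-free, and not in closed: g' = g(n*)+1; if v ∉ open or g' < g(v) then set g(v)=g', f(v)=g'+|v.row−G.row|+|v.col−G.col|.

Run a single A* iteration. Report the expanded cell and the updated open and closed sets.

step 1: expand (1,5) (f=8, h=4) → closed; open now [(0,1) g=1 f=10, (1,2) g=1 f=8, (1,3) g=2 f=8, (1,6) g=5 f=8, (2,4) g=4 f=8, (2,5) g=5 f=8]

expanded=(1,5); open=[(0,1) g=1 f=10, (1,2) g=1 f=8, (1,3) g=2 f=8, (1,6) g=5 f=8, (2,4) g=4 f=8, (2,5) g=5 f=8]; closed=[(0,2), (0,3), (0,4), (1,4), (1,5)]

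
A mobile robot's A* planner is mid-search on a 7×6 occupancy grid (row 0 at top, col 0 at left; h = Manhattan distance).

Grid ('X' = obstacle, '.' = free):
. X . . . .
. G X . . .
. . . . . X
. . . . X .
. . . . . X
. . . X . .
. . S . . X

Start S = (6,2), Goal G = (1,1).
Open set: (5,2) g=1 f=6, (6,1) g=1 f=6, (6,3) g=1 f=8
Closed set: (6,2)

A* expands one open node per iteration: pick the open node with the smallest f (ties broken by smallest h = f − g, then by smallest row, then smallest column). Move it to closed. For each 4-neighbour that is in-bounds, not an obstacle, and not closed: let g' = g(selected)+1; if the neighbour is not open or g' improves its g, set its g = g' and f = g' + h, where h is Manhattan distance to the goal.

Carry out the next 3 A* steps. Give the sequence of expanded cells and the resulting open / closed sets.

order=[(5,2) → (4,2) → (3,2)]; open=[(2,2) g=4 f=6, (3,1) g=4 f=6, (3,3) g=4 f=8, (4,1) g=3 f=6, (4,3) g=3 f=8, (5,1) g=2 f=6, (6,1) g=1 f=6, (6,3) g=1 f=8]; closed=[(3,2), (4,2), (5,2), (6,2)]

step 1: expand (5,2) (f=6, h=5) → closed; open now [(4,2) g=2 f=6, (5,1) g=2 f=6, (6,1) g=1 f=6, (6,3) g=1 f=8]
step 2: expand (4,2) (f=6, h=4) → closed; open now [(3,2) g=3 f=6, (4,1) g=3 f=6, (4,3) g=3 f=8, (5,1) g=2 f=6, (6,1) g=1 f=6, (6,3) g=1 f=8]
step 3: expand (3,2) (f=6, h=3) → closed; open now [(2,2) g=4 f=6, (3,1) g=4 f=6, (3,3) g=4 f=8, (4,1) g=3 f=6, (4,3) g=3 f=8, (5,1) g=2 f=6, (6,1) g=1 f=6, (6,3) g=1 f=8]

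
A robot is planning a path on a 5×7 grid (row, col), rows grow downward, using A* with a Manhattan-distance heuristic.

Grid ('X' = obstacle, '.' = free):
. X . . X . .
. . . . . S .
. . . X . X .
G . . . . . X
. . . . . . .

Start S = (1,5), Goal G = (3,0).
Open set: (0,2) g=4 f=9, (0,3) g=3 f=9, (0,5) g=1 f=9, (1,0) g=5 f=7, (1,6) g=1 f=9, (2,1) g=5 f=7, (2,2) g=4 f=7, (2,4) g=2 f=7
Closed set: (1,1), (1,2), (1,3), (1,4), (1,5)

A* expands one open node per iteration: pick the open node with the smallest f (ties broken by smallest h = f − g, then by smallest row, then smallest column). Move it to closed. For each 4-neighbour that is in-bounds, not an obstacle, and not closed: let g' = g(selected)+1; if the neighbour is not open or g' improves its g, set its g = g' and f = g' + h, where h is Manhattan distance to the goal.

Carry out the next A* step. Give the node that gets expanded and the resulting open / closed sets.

step 1: expand (1,0) (f=7, h=2) → closed; open now [(0,0) g=6 f=9, (0,2) g=4 f=9, (0,3) g=3 f=9, (0,5) g=1 f=9, (1,6) g=1 f=9, (2,0) g=6 f=7, (2,1) g=5 f=7, (2,2) g=4 f=7, (2,4) g=2 f=7]

expanded=(1,0); open=[(0,0) g=6 f=9, (0,2) g=4 f=9, (0,3) g=3 f=9, (0,5) g=1 f=9, (1,6) g=1 f=9, (2,0) g=6 f=7, (2,1) g=5 f=7, (2,2) g=4 f=7, (2,4) g=2 f=7]; closed=[(1,0), (1,1), (1,2), (1,3), (1,4), (1,5)]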